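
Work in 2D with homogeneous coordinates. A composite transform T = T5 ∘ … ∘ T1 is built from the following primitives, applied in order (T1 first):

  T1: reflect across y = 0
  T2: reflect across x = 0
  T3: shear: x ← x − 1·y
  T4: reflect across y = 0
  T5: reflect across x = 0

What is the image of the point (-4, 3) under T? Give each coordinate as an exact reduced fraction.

T(p) = (-7, 3)

T1 reflect across y = 0: (-4, 3) → (-4, -3)
T2 reflect across x = 0: (-4, -3) → (4, -3)
T3 shear: x ← x − 1·y: (4, -3) → (7, -3)
T4 reflect across y = 0: (7, -3) → (7, 3)
T5 reflect across x = 0: (7, 3) → (-7, 3)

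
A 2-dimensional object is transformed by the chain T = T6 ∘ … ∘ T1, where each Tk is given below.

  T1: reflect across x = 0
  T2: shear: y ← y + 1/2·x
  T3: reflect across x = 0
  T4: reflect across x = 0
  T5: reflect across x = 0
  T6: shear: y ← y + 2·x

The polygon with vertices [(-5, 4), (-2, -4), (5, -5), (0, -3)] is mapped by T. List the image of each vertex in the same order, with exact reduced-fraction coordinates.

image vertices: (-5, -7/2), (-2, -7), (5, 5/2), (0, -3)

T1 reflect across x = 0: (-5, 4) → (5, 4); (-2, -4) → (2, -4); (5, -5) → (-5, -5); (0, -3) → (0, -3)
T2 shear: y ← y + 1/2·x: (5, 4) → (5, 13/2); (2, -4) → (2, -3); (-5, -5) → (-5, -15/2); (0, -3) → (0, -3)
T3 reflect across x = 0: (5, 13/2) → (-5, 13/2); (2, -3) → (-2, -3); (-5, -15/2) → (5, -15/2); (0, -3) → (0, -3)
T4 reflect across x = 0: (-5, 13/2) → (5, 13/2); (-2, -3) → (2, -3); (5, -15/2) → (-5, -15/2); (0, -3) → (0, -3)
T5 reflect across x = 0: (5, 13/2) → (-5, 13/2); (2, -3) → (-2, -3); (-5, -15/2) → (5, -15/2); (0, -3) → (0, -3)
T6 shear: y ← y + 2·x: (-5, 13/2) → (-5, -7/2); (-2, -3) → (-2, -7); (5, -15/2) → (5, 5/2); (0, -3) → (0, -3)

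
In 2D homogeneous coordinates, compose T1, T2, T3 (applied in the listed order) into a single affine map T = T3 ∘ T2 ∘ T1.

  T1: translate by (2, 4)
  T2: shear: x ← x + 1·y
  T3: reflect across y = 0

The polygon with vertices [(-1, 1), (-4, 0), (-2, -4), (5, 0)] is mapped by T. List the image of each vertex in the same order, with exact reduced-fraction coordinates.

T1 translate by (2, 4): (-1, 1) → (1, 5); (-4, 0) → (-2, 4); (-2, -4) → (0, 0); (5, 0) → (7, 4)
T2 shear: x ← x + 1·y: (1, 5) → (6, 5); (-2, 4) → (2, 4); (0, 0) → (0, 0); (7, 4) → (11, 4)
T3 reflect across y = 0: (6, 5) → (6, -5); (2, 4) → (2, -4); (0, 0) → (0, 0); (11, 4) → (11, -4)

image vertices: (6, -5), (2, -4), (0, 0), (11, -4)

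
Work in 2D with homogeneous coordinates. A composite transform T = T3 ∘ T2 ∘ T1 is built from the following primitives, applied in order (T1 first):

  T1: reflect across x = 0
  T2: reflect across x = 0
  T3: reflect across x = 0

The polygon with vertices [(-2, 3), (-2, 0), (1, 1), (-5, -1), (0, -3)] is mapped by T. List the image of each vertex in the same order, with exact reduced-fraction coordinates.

T1 reflect across x = 0: (-2, 3) → (2, 3); (-2, 0) → (2, 0); (1, 1) → (-1, 1); (-5, -1) → (5, -1); (0, -3) → (0, -3)
T2 reflect across x = 0: (2, 3) → (-2, 3); (2, 0) → (-2, 0); (-1, 1) → (1, 1); (5, -1) → (-5, -1); (0, -3) → (0, -3)
T3 reflect across x = 0: (-2, 3) → (2, 3); (-2, 0) → (2, 0); (1, 1) → (-1, 1); (-5, -1) → (5, -1); (0, -3) → (0, -3)

image vertices: (2, 3), (2, 0), (-1, 1), (5, -1), (0, -3)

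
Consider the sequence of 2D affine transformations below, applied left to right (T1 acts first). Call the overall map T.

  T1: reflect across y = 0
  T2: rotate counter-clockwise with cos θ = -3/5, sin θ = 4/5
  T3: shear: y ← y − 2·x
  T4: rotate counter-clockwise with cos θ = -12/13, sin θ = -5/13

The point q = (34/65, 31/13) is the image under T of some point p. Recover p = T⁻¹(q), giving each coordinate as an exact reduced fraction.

T1 = [1 0 0; 0 -1 0; 0 0 1]
T2·T1 = [-3/5 4/5 0; 4/5 3/5 0; 0 0 1]
T3·…·T1 = [-3/5 4/5 0; 2 -1 0; 0 0 1]
T4·…·T1 = [86/65 -73/65 0; -21/13 8/13 0; 0 0 1]
det M = -1; M⁻¹ = [-8/13 -73/65 0; -21/13 -86/65 0; 0 0 1]
M⁻¹ · (34/65, 31/13)ᵀ = (-3, -4)ᵀ

p = (-3, -4)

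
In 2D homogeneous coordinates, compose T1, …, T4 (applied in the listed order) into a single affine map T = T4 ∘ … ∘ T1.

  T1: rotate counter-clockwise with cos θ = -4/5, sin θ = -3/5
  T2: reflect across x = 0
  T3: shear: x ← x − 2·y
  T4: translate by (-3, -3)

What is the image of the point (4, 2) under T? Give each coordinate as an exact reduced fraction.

T1 rotate counter-clockwise with cos θ = -4/5, sin θ = -3/5: (4, 2) → (-2, -4)
T2 reflect across x = 0: (-2, -4) → (2, -4)
T3 shear: x ← x − 2·y: (2, -4) → (10, -4)
T4 translate by (-3, -3): (10, -4) → (7, -7)

T(p) = (7, -7)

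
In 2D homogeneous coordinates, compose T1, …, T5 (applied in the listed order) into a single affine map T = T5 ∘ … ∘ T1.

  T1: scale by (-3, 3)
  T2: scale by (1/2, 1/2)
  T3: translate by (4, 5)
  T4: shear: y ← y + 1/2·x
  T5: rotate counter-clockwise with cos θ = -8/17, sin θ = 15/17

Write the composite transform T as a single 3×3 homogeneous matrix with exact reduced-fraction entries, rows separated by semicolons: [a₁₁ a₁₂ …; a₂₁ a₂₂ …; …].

T = [93/68 -45/34 -137/17; -33/34 -12/17 4/17; 0 0 1]

T1 = [-3 0 0; 0 3 0; 0 0 1]
T2·T1 = [-3/2 0 0; 0 3/2 0; 0 0 1]
T3·…·T1 = [-3/2 0 4; 0 3/2 5; 0 0 1]
T4·…·T1 = [-3/2 0 4; -3/4 3/2 7; 0 0 1]
T5·…·T1 = [93/68 -45/34 -137/17; -33/34 -12/17 4/17; 0 0 1]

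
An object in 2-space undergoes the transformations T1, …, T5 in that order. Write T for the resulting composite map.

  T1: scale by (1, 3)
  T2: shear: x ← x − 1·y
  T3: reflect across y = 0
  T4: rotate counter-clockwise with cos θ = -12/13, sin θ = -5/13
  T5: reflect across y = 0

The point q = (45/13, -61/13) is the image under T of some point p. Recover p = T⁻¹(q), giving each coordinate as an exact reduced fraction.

p = (-2, 1)

T1 = [1 0 0; 0 3 0; 0 0 1]
T2·T1 = [1 -3 0; 0 3 0; 0 0 1]
T3·…·T1 = [1 -3 0; 0 -3 0; 0 0 1]
T4·…·T1 = [-12/13 21/13 0; -5/13 51/13 0; 0 0 1]
T5·…·T1 = [-12/13 21/13 0; 5/13 -51/13 0; 0 0 1]
det M = 3; M⁻¹ = [-17/13 -7/13 0; -5/39 -4/13 0; 0 0 1]
M⁻¹ · (45/13, -61/13)ᵀ = (-2, 1)ᵀ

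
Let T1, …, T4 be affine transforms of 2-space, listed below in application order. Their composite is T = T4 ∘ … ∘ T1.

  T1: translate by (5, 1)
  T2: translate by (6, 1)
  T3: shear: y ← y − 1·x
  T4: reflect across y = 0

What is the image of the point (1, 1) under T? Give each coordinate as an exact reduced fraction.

T(p) = (12, 9)

T1 translate by (5, 1): (1, 1) → (6, 2)
T2 translate by (6, 1): (6, 2) → (12, 3)
T3 shear: y ← y − 1·x: (12, 3) → (12, -9)
T4 reflect across y = 0: (12, -9) → (12, 9)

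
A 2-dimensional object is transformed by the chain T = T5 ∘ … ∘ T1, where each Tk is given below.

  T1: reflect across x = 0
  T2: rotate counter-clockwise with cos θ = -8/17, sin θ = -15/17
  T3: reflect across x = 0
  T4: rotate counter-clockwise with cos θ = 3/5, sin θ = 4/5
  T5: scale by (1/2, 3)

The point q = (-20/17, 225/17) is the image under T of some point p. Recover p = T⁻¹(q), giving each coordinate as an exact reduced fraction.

p = (3, -4)

T1 = [-1 0 0; 0 1 0; 0 0 1]
T2·T1 = [8/17 15/17 0; 15/17 -8/17 0; 0 0 1]
T3·…·T1 = [-8/17 -15/17 0; 15/17 -8/17 0; 0 0 1]
T4·…·T1 = [-84/85 -13/85 0; 13/85 -84/85 0; 0 0 1]
T5·…·T1 = [-42/85 -13/170 0; 39/85 -252/85 0; 0 0 1]
det M = 3/2; M⁻¹ = [-168/85 13/255 0; -26/85 -28/85 0; 0 0 1]
M⁻¹ · (-20/17, 225/17)ᵀ = (3, -4)ᵀ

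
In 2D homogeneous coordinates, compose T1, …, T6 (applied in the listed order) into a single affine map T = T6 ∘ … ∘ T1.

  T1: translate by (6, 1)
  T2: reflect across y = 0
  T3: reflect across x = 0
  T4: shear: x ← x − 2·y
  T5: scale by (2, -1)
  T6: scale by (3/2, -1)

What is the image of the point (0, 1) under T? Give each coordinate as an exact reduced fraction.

T1 translate by (6, 1): (0, 1) → (6, 2)
T2 reflect across y = 0: (6, 2) → (6, -2)
T3 reflect across x = 0: (6, -2) → (-6, -2)
T4 shear: x ← x − 2·y: (-6, -2) → (-2, -2)
T5 scale by (2, -1): (-2, -2) → (-4, 2)
T6 scale by (3/2, -1): (-4, 2) → (-6, -2)

T(p) = (-6, -2)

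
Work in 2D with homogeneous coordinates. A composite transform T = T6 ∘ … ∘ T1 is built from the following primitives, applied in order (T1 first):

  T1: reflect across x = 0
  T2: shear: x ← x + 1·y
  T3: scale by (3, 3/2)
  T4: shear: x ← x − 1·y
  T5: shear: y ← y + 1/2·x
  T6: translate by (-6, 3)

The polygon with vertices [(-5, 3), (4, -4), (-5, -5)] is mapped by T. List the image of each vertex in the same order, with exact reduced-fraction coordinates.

T1 reflect across x = 0: (-5, 3) → (5, 3); (4, -4) → (-4, -4); (-5, -5) → (5, -5)
T2 shear: x ← x + 1·y: (5, 3) → (8, 3); (-4, -4) → (-8, -4); (5, -5) → (0, -5)
T3 scale by (3, 3/2): (8, 3) → (24, 9/2); (-8, -4) → (-24, -6); (0, -5) → (0, -15/2)
T4 shear: x ← x − 1·y: (24, 9/2) → (39/2, 9/2); (-24, -6) → (-18, -6); (0, -15/2) → (15/2, -15/2)
T5 shear: y ← y + 1/2·x: (39/2, 9/2) → (39/2, 57/4); (-18, -6) → (-18, -15); (15/2, -15/2) → (15/2, -15/4)
T6 translate by (-6, 3): (39/2, 57/4) → (27/2, 69/4); (-18, -15) → (-24, -12); (15/2, -15/4) → (3/2, -3/4)

image vertices: (27/2, 69/4), (-24, -12), (3/2, -3/4)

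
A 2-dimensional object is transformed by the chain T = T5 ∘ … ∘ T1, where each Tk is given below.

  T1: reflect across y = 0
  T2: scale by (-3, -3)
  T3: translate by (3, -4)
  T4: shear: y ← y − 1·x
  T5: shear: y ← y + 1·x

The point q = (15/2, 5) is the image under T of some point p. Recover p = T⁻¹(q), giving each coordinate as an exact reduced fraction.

T1 = [1 0 0; 0 -1 0; 0 0 1]
T2·T1 = [-3 0 0; 0 3 0; 0 0 1]
T3·…·T1 = [-3 0 3; 0 3 -4; 0 0 1]
T4·…·T1 = [-3 0 3; 3 3 -7; 0 0 1]
T5·…·T1 = [-3 0 3; 0 3 -4; 0 0 1]
det M = -9; M⁻¹ = [-1/3 0 1; 0 1/3 4/3; 0 0 1]
M⁻¹ · (15/2, 5)ᵀ = (-3/2, 3)ᵀ

p = (-3/2, 3)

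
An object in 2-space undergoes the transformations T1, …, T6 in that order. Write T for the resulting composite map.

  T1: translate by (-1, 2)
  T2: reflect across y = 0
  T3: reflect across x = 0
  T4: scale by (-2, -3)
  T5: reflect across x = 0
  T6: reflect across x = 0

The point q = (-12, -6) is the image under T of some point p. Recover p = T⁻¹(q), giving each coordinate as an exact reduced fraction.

p = (-5, -4)

T1 = [1 0 -1; 0 1 2; 0 0 1]
T2·T1 = [1 0 -1; 0 -1 -2; 0 0 1]
T3·…·T1 = [-1 0 1; 0 -1 -2; 0 0 1]
T4·…·T1 = [2 0 -2; 0 3 6; 0 0 1]
T5·…·T1 = [-2 0 2; 0 3 6; 0 0 1]
T6·…·T1 = [2 0 -2; 0 3 6; 0 0 1]
det M = 6; M⁻¹ = [1/2 0 1; 0 1/3 -2; 0 0 1]
M⁻¹ · (-12, -6)ᵀ = (-5, -4)ᵀ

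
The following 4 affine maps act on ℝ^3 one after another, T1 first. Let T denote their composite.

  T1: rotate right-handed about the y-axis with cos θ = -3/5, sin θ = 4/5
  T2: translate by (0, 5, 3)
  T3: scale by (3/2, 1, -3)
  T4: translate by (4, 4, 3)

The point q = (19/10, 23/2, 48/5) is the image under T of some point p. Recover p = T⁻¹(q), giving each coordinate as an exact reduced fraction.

T1 = [-3/5 0 4/5 0; 0 1 0 0; -4/5 0 -3/5 0; 0 0 0 1]
T2·T1 = [-3/5 0 4/5 0; 0 1 0 5; -4/5 0 -3/5 3; 0 0 0 1]
T3·…·T1 = [-9/10 0 6/5 0; 0 1 0 5; 12/5 0 9/5 -9; 0 0 0 1]
T4·…·T1 = [-9/10 0 6/5 4; 0 1 0 9; 12/5 0 9/5 -6; 0 0 0 1]
det M = -9/2; M⁻¹ = [-2/5 0 4/15 16/5; 0 1 0 -9; 8/15 0 1/5 -14/15; 0 0 0 1]
M⁻¹ · (19/10, 23/2, 48/5)ᵀ = (5, 5/2, 2)ᵀ

p = (5, 5/2, 2)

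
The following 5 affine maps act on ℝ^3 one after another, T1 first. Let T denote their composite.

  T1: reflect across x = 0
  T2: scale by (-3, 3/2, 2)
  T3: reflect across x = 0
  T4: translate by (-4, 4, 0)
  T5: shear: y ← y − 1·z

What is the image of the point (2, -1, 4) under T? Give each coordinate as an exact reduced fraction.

T(p) = (-10, -11/2, 8)

T1 reflect across x = 0: (2, -1, 4) → (-2, -1, 4)
T2 scale by (-3, 3/2, 2): (-2, -1, 4) → (6, -3/2, 8)
T3 reflect across x = 0: (6, -3/2, 8) → (-6, -3/2, 8)
T4 translate by (-4, 4, 0): (-6, -3/2, 8) → (-10, 5/2, 8)
T5 shear: y ← y − 1·z: (-10, 5/2, 8) → (-10, -11/2, 8)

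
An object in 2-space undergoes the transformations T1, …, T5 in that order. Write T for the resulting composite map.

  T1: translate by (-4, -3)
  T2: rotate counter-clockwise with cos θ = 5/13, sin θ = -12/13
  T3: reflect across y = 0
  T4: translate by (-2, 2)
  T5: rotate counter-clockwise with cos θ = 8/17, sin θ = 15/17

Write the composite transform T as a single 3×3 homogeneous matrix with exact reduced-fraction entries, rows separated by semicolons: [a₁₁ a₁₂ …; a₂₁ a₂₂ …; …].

T = [-140/221 171/221 -551/221; 171/221 140/221 -1286/221; 0 0 1]

T1 = [1 0 -4; 0 1 -3; 0 0 1]
T2·T1 = [5/13 12/13 -56/13; -12/13 5/13 33/13; 0 0 1]
T3·…·T1 = [5/13 12/13 -56/13; 12/13 -5/13 -33/13; 0 0 1]
T4·…·T1 = [5/13 12/13 -82/13; 12/13 -5/13 -7/13; 0 0 1]
T5·…·T1 = [-140/221 171/221 -551/221; 171/221 140/221 -1286/221; 0 0 1]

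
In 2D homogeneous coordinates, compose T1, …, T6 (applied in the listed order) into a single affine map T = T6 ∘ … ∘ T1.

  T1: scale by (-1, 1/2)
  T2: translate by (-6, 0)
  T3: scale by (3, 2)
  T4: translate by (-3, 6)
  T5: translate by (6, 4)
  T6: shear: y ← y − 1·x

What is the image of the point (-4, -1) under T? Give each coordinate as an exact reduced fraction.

T(p) = (-3, 12)

T1 scale by (-1, 1/2): (-4, -1) → (4, -1/2)
T2 translate by (-6, 0): (4, -1/2) → (-2, -1/2)
T3 scale by (3, 2): (-2, -1/2) → (-6, -1)
T4 translate by (-3, 6): (-6, -1) → (-9, 5)
T5 translate by (6, 4): (-9, 5) → (-3, 9)
T6 shear: y ← y − 1·x: (-3, 9) → (-3, 12)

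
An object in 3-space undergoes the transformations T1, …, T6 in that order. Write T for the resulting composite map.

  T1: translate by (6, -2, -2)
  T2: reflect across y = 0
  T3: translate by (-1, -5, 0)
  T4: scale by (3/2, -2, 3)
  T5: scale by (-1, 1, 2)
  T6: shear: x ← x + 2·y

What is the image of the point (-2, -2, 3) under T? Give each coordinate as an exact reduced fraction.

T(p) = (-1/2, 2, 6)

T1 translate by (6, -2, -2): (-2, -2, 3) → (4, -4, 1)
T2 reflect across y = 0: (4, -4, 1) → (4, 4, 1)
T3 translate by (-1, -5, 0): (4, 4, 1) → (3, -1, 1)
T4 scale by (3/2, -2, 3): (3, -1, 1) → (9/2, 2, 3)
T5 scale by (-1, 1, 2): (9/2, 2, 3) → (-9/2, 2, 6)
T6 shear: x ← x + 2·y: (-9/2, 2, 6) → (-1/2, 2, 6)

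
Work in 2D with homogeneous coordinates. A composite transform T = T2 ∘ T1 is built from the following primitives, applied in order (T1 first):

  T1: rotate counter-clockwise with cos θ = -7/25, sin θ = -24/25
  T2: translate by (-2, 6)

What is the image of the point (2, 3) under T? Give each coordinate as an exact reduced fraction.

T1 rotate counter-clockwise with cos θ = -7/25, sin θ = -24/25: (2, 3) → (58/25, -69/25)
T2 translate by (-2, 6): (58/25, -69/25) → (8/25, 81/25)

T(p) = (8/25, 81/25)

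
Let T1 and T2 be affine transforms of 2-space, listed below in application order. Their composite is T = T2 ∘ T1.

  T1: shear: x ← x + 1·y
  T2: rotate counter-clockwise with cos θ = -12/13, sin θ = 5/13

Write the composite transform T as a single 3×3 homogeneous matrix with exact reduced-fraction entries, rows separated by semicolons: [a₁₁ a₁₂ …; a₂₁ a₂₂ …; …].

T = [-12/13 -17/13 0; 5/13 -7/13 0; 0 0 1]

T1 = [1 1 0; 0 1 0; 0 0 1]
T2·T1 = [-12/13 -17/13 0; 5/13 -7/13 0; 0 0 1]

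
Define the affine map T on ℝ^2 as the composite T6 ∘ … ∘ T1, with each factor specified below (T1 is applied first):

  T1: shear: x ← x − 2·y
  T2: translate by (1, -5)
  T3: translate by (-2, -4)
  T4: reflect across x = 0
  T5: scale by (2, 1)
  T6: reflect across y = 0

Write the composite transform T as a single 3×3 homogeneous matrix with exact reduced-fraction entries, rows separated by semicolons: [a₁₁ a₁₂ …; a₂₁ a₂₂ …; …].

T = [-2 4 2; 0 -1 9; 0 0 1]

T1 = [1 -2 0; 0 1 0; 0 0 1]
T2·T1 = [1 -2 1; 0 1 -5; 0 0 1]
T3·…·T1 = [1 -2 -1; 0 1 -9; 0 0 1]
T4·…·T1 = [-1 2 1; 0 1 -9; 0 0 1]
T5·…·T1 = [-2 4 2; 0 1 -9; 0 0 1]
T6·…·T1 = [-2 4 2; 0 -1 9; 0 0 1]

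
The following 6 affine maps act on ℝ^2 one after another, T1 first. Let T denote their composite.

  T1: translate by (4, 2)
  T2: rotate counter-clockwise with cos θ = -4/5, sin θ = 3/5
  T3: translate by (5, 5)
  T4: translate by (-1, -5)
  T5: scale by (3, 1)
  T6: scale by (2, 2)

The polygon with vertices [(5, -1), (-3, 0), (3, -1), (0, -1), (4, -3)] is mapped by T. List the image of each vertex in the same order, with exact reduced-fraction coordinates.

image vertices: (-114/5, 46/5), (12, -2), (-66/5, 34/5), (6/5, 16/5), (-54/5, 56/5)

T1 translate by (4, 2): (5, -1) → (9, 1); (-3, 0) → (1, 2); (3, -1) → (7, 1); (0, -1) → (4, 1); (4, -3) → (8, -1)
T2 rotate counter-clockwise with cos θ = -4/5, sin θ = 3/5: (9, 1) → (-39/5, 23/5); (1, 2) → (-2, -1); (7, 1) → (-31/5, 17/5); (4, 1) → (-19/5, 8/5); (8, -1) → (-29/5, 28/5)
T3 translate by (5, 5): (-39/5, 23/5) → (-14/5, 48/5); (-2, -1) → (3, 4); (-31/5, 17/5) → (-6/5, 42/5); (-19/5, 8/5) → (6/5, 33/5); (-29/5, 28/5) → (-4/5, 53/5)
T4 translate by (-1, -5): (-14/5, 48/5) → (-19/5, 23/5); (3, 4) → (2, -1); (-6/5, 42/5) → (-11/5, 17/5); (6/5, 33/5) → (1/5, 8/5); (-4/5, 53/5) → (-9/5, 28/5)
T5 scale by (3, 1): (-19/5, 23/5) → (-57/5, 23/5); (2, -1) → (6, -1); (-11/5, 17/5) → (-33/5, 17/5); (1/5, 8/5) → (3/5, 8/5); (-9/5, 28/5) → (-27/5, 28/5)
T6 scale by (2, 2): (-57/5, 23/5) → (-114/5, 46/5); (6, -1) → (12, -2); (-33/5, 17/5) → (-66/5, 34/5); (3/5, 8/5) → (6/5, 16/5); (-27/5, 28/5) → (-54/5, 56/5)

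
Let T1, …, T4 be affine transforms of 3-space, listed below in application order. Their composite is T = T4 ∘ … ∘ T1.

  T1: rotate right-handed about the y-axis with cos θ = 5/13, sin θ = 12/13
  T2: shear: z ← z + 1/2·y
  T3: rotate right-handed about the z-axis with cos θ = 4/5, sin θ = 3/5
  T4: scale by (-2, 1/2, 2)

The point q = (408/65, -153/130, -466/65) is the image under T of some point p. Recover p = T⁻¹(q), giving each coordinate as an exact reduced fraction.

T1 = [5/13 0 12/13 0; 0 1 0 0; -12/13 0 5/13 0; 0 0 0 1]
T2·T1 = [5/13 0 12/13 0; 0 1 0 0; -12/13 1/2 5/13 0; 0 0 0 1]
T3·…·T1 = [4/13 -3/5 48/65 0; 3/13 4/5 36/65 0; -12/13 1/2 5/13 0; 0 0 0 1]
T4·…·T1 = [-8/13 6/5 -96/65 0; 3/26 2/5 18/65 0; -24/13 1 10/13 0; 0 0 0 1]
det M = -2; M⁻¹ = [-1/65 6/5 -6/13 0; 3/10 8/5 0 0; -111/260 4/5 5/26 0; 0 0 0 1]
M⁻¹ · (408/65, -153/130, -466/65)ᵀ = (9/5, 0, -5)ᵀ

p = (9/5, 0, -5)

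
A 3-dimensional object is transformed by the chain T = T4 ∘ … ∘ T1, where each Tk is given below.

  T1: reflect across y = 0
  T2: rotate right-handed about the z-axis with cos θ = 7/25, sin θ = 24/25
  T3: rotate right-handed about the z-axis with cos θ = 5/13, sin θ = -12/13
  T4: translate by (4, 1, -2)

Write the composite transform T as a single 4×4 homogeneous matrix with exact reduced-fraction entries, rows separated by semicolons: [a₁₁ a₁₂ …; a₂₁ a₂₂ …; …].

T = [323/325 36/325 0 4; 36/325 -323/325 0 1; 0 0 1 -2; 0 0 0 1]

T1 = [1 0 0 0; 0 -1 0 0; 0 0 1 0; 0 0 0 1]
T2·T1 = [7/25 24/25 0 0; 24/25 -7/25 0 0; 0 0 1 0; 0 0 0 1]
T3·…·T1 = [323/325 36/325 0 0; 36/325 -323/325 0 0; 0 0 1 0; 0 0 0 1]
T4·…·T1 = [323/325 36/325 0 4; 36/325 -323/325 0 1; 0 0 1 -2; 0 0 0 1]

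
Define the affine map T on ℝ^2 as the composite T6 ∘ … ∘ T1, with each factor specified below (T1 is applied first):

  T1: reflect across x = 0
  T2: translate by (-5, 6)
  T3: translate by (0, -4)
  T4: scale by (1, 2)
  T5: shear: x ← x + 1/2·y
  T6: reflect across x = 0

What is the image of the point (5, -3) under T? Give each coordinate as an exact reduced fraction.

T(p) = (11, -2)

T1 reflect across x = 0: (5, -3) → (-5, -3)
T2 translate by (-5, 6): (-5, -3) → (-10, 3)
T3 translate by (0, -4): (-10, 3) → (-10, -1)
T4 scale by (1, 2): (-10, -1) → (-10, -2)
T5 shear: x ← x + 1/2·y: (-10, -2) → (-11, -2)
T6 reflect across x = 0: (-11, -2) → (11, -2)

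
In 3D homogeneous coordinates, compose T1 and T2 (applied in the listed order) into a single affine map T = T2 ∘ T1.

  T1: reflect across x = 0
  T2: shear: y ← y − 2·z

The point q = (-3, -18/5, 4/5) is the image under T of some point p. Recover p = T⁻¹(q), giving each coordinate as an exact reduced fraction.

p = (3, -2, 4/5)

T1 = [-1 0 0 0; 0 1 0 0; 0 0 1 0; 0 0 0 1]
T2·T1 = [-1 0 0 0; 0 1 -2 0; 0 0 1 0; 0 0 0 1]
det M = -1; M⁻¹ = [-1 0 0 0; 0 1 2 0; 0 0 1 0; 0 0 0 1]
M⁻¹ · (-3, -18/5, 4/5)ᵀ = (3, -2, 4/5)ᵀ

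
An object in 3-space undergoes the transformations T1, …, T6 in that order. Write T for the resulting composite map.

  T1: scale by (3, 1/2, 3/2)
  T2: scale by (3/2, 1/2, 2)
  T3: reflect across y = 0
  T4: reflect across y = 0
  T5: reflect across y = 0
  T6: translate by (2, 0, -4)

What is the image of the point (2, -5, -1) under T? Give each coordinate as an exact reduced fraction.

T(p) = (11, 5/4, -7)

T1 scale by (3, 1/2, 3/2): (2, -5, -1) → (6, -5/2, -3/2)
T2 scale by (3/2, 1/2, 2): (6, -5/2, -3/2) → (9, -5/4, -3)
T3 reflect across y = 0: (9, -5/4, -3) → (9, 5/4, -3)
T4 reflect across y = 0: (9, 5/4, -3) → (9, -5/4, -3)
T5 reflect across y = 0: (9, -5/4, -3) → (9, 5/4, -3)
T6 translate by (2, 0, -4): (9, 5/4, -3) → (11, 5/4, -7)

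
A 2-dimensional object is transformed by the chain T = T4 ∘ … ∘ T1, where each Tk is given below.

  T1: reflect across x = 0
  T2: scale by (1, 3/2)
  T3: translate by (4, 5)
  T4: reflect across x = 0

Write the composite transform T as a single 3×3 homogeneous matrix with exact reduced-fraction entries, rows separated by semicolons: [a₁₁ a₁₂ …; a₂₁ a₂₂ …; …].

T1 = [-1 0 0; 0 1 0; 0 0 1]
T2·T1 = [-1 0 0; 0 3/2 0; 0 0 1]
T3·…·T1 = [-1 0 4; 0 3/2 5; 0 0 1]
T4·…·T1 = [1 0 -4; 0 3/2 5; 0 0 1]

T = [1 0 -4; 0 3/2 5; 0 0 1]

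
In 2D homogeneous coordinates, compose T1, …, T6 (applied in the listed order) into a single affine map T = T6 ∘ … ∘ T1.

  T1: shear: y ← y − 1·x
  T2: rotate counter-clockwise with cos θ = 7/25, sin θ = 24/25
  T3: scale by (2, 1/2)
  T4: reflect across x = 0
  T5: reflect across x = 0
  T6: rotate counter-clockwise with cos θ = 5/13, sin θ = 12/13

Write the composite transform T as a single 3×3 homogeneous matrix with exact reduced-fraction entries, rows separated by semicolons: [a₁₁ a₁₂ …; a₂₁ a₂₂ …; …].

T = [16/25 -282/325 0; 121/50 -1117/650 0; 0 0 1]

T1 = [1 0 0; -1 1 0; 0 0 1]
T2·T1 = [31/25 -24/25 0; 17/25 7/25 0; 0 0 1]
T3·…·T1 = [62/25 -48/25 0; 17/50 7/50 0; 0 0 1]
T4·…·T1 = [-62/25 48/25 0; 17/50 7/50 0; 0 0 1]
T5·…·T1 = [62/25 -48/25 0; 17/50 7/50 0; 0 0 1]
T6·…·T1 = [16/25 -282/325 0; 121/50 -1117/650 0; 0 0 1]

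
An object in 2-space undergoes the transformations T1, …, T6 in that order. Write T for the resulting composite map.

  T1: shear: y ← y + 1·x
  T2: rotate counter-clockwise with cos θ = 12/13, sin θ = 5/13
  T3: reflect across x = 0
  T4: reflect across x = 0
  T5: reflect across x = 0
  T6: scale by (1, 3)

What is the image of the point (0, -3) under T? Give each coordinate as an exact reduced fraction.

T(p) = (-15/13, -108/13)

T1 shear: y ← y + 1·x: (0, -3) → (0, -3)
T2 rotate counter-clockwise with cos θ = 12/13, sin θ = 5/13: (0, -3) → (15/13, -36/13)
T3 reflect across x = 0: (15/13, -36/13) → (-15/13, -36/13)
T4 reflect across x = 0: (-15/13, -36/13) → (15/13, -36/13)
T5 reflect across x = 0: (15/13, -36/13) → (-15/13, -36/13)
T6 scale by (1, 3): (-15/13, -36/13) → (-15/13, -108/13)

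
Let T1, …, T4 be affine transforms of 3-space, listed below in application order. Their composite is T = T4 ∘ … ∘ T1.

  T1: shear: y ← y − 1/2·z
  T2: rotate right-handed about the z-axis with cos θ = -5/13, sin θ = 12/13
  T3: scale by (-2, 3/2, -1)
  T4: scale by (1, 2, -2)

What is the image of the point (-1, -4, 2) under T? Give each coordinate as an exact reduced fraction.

T1 shear: y ← y − 1/2·z: (-1, -4, 2) → (-1, -5, 2)
T2 rotate right-handed about the z-axis with cos θ = -5/13, sin θ = 12/13: (-1, -5, 2) → (5, 1, 2)
T3 scale by (-2, 3/2, -1): (5, 1, 2) → (-10, 3/2, -2)
T4 scale by (1, 2, -2): (-10, 3/2, -2) → (-10, 3, 4)

T(p) = (-10, 3, 4)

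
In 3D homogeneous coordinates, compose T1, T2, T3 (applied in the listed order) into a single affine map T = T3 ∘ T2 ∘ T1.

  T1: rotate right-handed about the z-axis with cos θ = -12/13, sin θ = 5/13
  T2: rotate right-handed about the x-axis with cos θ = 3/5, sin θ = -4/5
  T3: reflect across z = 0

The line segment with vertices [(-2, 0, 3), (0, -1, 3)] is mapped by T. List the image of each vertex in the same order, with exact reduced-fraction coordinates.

T1 rotate right-handed about the z-axis with cos θ = -12/13, sin θ = 5/13: (-2, 0, 3) → (24/13, -10/13, 3); (0, -1, 3) → (5/13, 12/13, 3)
T2 rotate right-handed about the x-axis with cos θ = 3/5, sin θ = -4/5: (24/13, -10/13, 3) → (24/13, 126/65, 157/65); (5/13, 12/13, 3) → (5/13, 192/65, 69/65)
T3 reflect across z = 0: (24/13, 126/65, 157/65) → (24/13, 126/65, -157/65); (5/13, 192/65, 69/65) → (5/13, 192/65, -69/65)

image vertices: (24/13, 126/65, -157/65), (5/13, 192/65, -69/65)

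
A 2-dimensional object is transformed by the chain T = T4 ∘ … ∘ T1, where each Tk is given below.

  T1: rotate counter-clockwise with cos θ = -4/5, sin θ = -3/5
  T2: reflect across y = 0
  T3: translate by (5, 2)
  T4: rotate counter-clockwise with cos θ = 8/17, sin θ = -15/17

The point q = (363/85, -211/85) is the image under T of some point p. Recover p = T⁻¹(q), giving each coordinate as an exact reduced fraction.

p = (1, 0)

T1 = [-4/5 3/5 0; -3/5 -4/5 0; 0 0 1]
T2·T1 = [-4/5 3/5 0; 3/5 4/5 0; 0 0 1]
T3·…·T1 = [-4/5 3/5 5; 3/5 4/5 2; 0 0 1]
T4·…·T1 = [13/85 84/85 70/17; 84/85 -13/85 -59/17; 0 0 1]
det M = -1; M⁻¹ = [13/85 84/85 14/5; 84/85 -13/85 -23/5; 0 0 1]
M⁻¹ · (363/85, -211/85)ᵀ = (1, 0)ᵀ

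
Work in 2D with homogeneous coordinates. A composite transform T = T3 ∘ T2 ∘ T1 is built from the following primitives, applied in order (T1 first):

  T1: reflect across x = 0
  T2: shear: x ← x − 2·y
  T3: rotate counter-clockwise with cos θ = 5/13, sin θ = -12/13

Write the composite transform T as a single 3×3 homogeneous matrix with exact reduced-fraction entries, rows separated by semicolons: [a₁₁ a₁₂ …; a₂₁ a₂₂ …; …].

T1 = [-1 0 0; 0 1 0; 0 0 1]
T2·T1 = [-1 -2 0; 0 1 0; 0 0 1]
T3·…·T1 = [-5/13 2/13 0; 12/13 29/13 0; 0 0 1]

T = [-5/13 2/13 0; 12/13 29/13 0; 0 0 1]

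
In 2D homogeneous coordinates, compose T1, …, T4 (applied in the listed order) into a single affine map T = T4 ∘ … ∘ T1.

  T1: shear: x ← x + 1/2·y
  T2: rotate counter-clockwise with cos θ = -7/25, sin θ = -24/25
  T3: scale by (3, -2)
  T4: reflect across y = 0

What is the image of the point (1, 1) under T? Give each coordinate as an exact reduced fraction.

T1 shear: x ← x + 1/2·y: (1, 1) → (3/2, 1)
T2 rotate counter-clockwise with cos θ = -7/25, sin θ = -24/25: (3/2, 1) → (27/50, -43/25)
T3 scale by (3, -2): (27/50, -43/25) → (81/50, 86/25)
T4 reflect across y = 0: (81/50, 86/25) → (81/50, -86/25)

T(p) = (81/50, -86/25)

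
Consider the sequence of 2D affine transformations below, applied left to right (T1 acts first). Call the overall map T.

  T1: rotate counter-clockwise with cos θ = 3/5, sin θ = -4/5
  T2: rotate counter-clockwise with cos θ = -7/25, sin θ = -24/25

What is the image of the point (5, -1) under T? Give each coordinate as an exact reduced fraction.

T1 rotate counter-clockwise with cos θ = 3/5, sin θ = -4/5: (5, -1) → (11/5, -23/5)
T2 rotate counter-clockwise with cos θ = -7/25, sin θ = -24/25: (11/5, -23/5) → (-629/125, -103/125)

T(p) = (-629/125, -103/125)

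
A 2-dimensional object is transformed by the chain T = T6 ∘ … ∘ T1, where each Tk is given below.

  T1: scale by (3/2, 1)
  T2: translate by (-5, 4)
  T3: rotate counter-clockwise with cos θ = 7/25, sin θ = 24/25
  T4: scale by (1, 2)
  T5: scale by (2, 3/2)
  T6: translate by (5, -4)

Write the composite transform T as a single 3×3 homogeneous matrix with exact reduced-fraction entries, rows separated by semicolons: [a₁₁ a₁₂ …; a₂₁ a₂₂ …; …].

T = [21/25 -48/25 -137/25; 108/25 21/25 -376/25; 0 0 1]

T1 = [3/2 0 0; 0 1 0; 0 0 1]
T2·T1 = [3/2 0 -5; 0 1 4; 0 0 1]
T3·…·T1 = [21/50 -24/25 -131/25; 36/25 7/25 -92/25; 0 0 1]
T4·…·T1 = [21/50 -24/25 -131/25; 72/25 14/25 -184/25; 0 0 1]
T5·…·T1 = [21/25 -48/25 -262/25; 108/25 21/25 -276/25; 0 0 1]
T6·…·T1 = [21/25 -48/25 -137/25; 108/25 21/25 -376/25; 0 0 1]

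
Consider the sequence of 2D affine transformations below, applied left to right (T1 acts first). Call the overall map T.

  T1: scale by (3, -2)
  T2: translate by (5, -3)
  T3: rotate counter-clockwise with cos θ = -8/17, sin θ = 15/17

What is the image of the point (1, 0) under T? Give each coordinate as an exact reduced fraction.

T(p) = (-19/17, 144/17)

T1 scale by (3, -2): (1, 0) → (3, 0)
T2 translate by (5, -3): (3, 0) → (8, -3)
T3 rotate counter-clockwise with cos θ = -8/17, sin θ = 15/17: (8, -3) → (-19/17, 144/17)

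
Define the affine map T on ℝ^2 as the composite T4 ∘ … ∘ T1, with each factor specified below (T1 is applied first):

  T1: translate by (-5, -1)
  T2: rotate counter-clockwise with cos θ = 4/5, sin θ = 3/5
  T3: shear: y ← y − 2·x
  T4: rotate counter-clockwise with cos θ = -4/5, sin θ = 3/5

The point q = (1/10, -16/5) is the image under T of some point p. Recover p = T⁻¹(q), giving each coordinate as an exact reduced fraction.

T1 = [1 0 -5; 0 1 -1; 0 0 1]
T2·T1 = [4/5 -3/5 -17/5; 3/5 4/5 -19/5; 0 0 1]
T3·…·T1 = [4/5 -3/5 -17/5; -1 2 3; 0 0 1]
T4·…·T1 = [-1/25 -18/25 23/25; 32/25 -49/25 -111/25; 0 0 1]
det M = 1; M⁻¹ = [-49/25 18/25 5; -32/25 -1/25 1; 0 0 1]
M⁻¹ · (1/10, -16/5)ᵀ = (5/2, 1)ᵀ

p = (5/2, 1)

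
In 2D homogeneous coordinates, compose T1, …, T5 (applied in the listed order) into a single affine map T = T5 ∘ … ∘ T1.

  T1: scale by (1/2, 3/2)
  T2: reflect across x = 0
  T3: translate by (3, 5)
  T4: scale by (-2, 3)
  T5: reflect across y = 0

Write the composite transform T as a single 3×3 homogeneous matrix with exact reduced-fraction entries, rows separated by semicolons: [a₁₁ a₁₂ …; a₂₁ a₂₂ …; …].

T = [1 0 -6; 0 -9/2 -15; 0 0 1]

T1 = [1/2 0 0; 0 3/2 0; 0 0 1]
T2·T1 = [-1/2 0 0; 0 3/2 0; 0 0 1]
T3·…·T1 = [-1/2 0 3; 0 3/2 5; 0 0 1]
T4·…·T1 = [1 0 -6; 0 9/2 15; 0 0 1]
T5·…·T1 = [1 0 -6; 0 -9/2 -15; 0 0 1]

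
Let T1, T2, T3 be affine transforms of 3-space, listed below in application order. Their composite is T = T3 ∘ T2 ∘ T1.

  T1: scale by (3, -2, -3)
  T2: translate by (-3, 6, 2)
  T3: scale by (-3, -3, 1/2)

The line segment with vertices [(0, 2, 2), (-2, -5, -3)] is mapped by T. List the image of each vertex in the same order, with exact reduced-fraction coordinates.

T1 scale by (3, -2, -3): (0, 2, 2) → (0, -4, -6); (-2, -5, -3) → (-6, 10, 9)
T2 translate by (-3, 6, 2): (0, -4, -6) → (-3, 2, -4); (-6, 10, 9) → (-9, 16, 11)
T3 scale by (-3, -3, 1/2): (-3, 2, -4) → (9, -6, -2); (-9, 16, 11) → (27, -48, 11/2)

image vertices: (9, -6, -2), (27, -48, 11/2)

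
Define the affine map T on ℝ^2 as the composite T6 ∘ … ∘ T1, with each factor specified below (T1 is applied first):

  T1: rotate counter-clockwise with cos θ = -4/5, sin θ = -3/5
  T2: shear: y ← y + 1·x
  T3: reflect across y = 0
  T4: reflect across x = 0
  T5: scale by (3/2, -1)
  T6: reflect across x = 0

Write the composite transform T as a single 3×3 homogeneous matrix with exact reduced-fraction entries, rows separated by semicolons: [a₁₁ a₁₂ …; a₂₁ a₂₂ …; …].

T1 = [-4/5 3/5 0; -3/5 -4/5 0; 0 0 1]
T2·T1 = [-4/5 3/5 0; -7/5 -1/5 0; 0 0 1]
T3·…·T1 = [-4/5 3/5 0; 7/5 1/5 0; 0 0 1]
T4·…·T1 = [4/5 -3/5 0; 7/5 1/5 0; 0 0 1]
T5·…·T1 = [6/5 -9/10 0; -7/5 -1/5 0; 0 0 1]
T6·…·T1 = [-6/5 9/10 0; -7/5 -1/5 0; 0 0 1]

T = [-6/5 9/10 0; -7/5 -1/5 0; 0 0 1]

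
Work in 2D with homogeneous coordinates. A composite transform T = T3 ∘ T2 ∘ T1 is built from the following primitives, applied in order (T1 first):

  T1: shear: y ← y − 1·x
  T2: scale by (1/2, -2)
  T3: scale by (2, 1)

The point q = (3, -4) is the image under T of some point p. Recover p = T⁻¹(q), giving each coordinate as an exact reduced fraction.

T1 = [1 0 0; -1 1 0; 0 0 1]
T2·T1 = [1/2 0 0; 2 -2 0; 0 0 1]
T3·…·T1 = [1 0 0; 2 -2 0; 0 0 1]
det M = -2; M⁻¹ = [1 0 0; 1 -1/2 0; 0 0 1]
M⁻¹ · (3, -4)ᵀ = (3, 5)ᵀ

p = (3, 5)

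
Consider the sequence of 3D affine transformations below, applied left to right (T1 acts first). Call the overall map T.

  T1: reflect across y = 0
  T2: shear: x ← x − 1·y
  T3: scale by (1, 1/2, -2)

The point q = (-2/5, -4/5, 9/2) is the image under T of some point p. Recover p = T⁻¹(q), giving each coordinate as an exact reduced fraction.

p = (-2, 8/5, -9/4)

T1 = [1 0 0 0; 0 -1 0 0; 0 0 1 0; 0 0 0 1]
T2·T1 = [1 1 0 0; 0 -1 0 0; 0 0 1 0; 0 0 0 1]
T3·…·T1 = [1 1 0 0; 0 -1/2 0 0; 0 0 -2 0; 0 0 0 1]
det M = 1; M⁻¹ = [1 2 0 0; 0 -2 0 0; 0 0 -1/2 0; 0 0 0 1]
M⁻¹ · (-2/5, -4/5, 9/2)ᵀ = (-2, 8/5, -9/4)ᵀ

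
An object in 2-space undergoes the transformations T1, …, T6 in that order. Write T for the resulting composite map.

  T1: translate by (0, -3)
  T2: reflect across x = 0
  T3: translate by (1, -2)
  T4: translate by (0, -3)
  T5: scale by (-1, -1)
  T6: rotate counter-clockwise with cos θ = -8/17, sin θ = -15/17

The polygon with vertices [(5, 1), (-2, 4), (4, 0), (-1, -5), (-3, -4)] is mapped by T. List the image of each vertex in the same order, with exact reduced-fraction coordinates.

image vertices: (73/17, -116/17), (84/17, 13/17), (96/17, -109/17), (211/17, -74/17), (212/17, -36/17)

T1 translate by (0, -3): (5, 1) → (5, -2); (-2, 4) → (-2, 1); (4, 0) → (4, -3); (-1, -5) → (-1, -8); (-3, -4) → (-3, -7)
T2 reflect across x = 0: (5, -2) → (-5, -2); (-2, 1) → (2, 1); (4, -3) → (-4, -3); (-1, -8) → (1, -8); (-3, -7) → (3, -7)
T3 translate by (1, -2): (-5, -2) → (-4, -4); (2, 1) → (3, -1); (-4, -3) → (-3, -5); (1, -8) → (2, -10); (3, -7) → (4, -9)
T4 translate by (0, -3): (-4, -4) → (-4, -7); (3, -1) → (3, -4); (-3, -5) → (-3, -8); (2, -10) → (2, -13); (4, -9) → (4, -12)
T5 scale by (-1, -1): (-4, -7) → (4, 7); (3, -4) → (-3, 4); (-3, -8) → (3, 8); (2, -13) → (-2, 13); (4, -12) → (-4, 12)
T6 rotate counter-clockwise with cos θ = -8/17, sin θ = -15/17: (4, 7) → (73/17, -116/17); (-3, 4) → (84/17, 13/17); (3, 8) → (96/17, -109/17); (-2, 13) → (211/17, -74/17); (-4, 12) → (212/17, -36/17)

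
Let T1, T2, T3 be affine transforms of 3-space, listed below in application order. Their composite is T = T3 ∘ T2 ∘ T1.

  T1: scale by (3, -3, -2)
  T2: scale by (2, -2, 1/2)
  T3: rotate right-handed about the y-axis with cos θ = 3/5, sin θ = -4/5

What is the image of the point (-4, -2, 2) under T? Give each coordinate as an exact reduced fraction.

T(p) = (-64/5, -12, -102/5)

T1 scale by (3, -3, -2): (-4, -2, 2) → (-12, 6, -4)
T2 scale by (2, -2, 1/2): (-12, 6, -4) → (-24, -12, -2)
T3 rotate right-handed about the y-axis with cos θ = 3/5, sin θ = -4/5: (-24, -12, -2) → (-64/5, -12, -102/5)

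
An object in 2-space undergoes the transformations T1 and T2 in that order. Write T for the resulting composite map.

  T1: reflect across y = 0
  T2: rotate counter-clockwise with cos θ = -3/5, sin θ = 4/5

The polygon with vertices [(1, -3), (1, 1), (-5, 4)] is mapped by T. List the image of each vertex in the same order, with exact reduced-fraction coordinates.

image vertices: (-3, -1), (1/5, 7/5), (31/5, -8/5)

T1 reflect across y = 0: (1, -3) → (1, 3); (1, 1) → (1, -1); (-5, 4) → (-5, -4)
T2 rotate counter-clockwise with cos θ = -3/5, sin θ = 4/5: (1, 3) → (-3, -1); (1, -1) → (1/5, 7/5); (-5, -4) → (31/5, -8/5)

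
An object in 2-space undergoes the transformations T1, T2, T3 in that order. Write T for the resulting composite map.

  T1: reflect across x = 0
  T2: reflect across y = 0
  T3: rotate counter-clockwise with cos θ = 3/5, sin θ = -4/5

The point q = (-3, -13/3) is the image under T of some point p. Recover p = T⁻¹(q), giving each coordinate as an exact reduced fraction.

p = (-5/3, 5)

T1 = [-1 0 0; 0 1 0; 0 0 1]
T2·T1 = [-1 0 0; 0 -1 0; 0 0 1]
T3·…·T1 = [-3/5 -4/5 0; 4/5 -3/5 0; 0 0 1]
det M = 1; M⁻¹ = [-3/5 4/5 0; -4/5 -3/5 0; 0 0 1]
M⁻¹ · (-3, -13/3)ᵀ = (-5/3, 5)ᵀ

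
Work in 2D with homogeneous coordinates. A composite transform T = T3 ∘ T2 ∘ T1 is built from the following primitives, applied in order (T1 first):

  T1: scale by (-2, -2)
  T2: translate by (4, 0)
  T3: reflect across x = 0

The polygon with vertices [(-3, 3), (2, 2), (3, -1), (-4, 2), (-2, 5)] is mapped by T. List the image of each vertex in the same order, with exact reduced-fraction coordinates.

image vertices: (-10, -6), (0, -4), (2, 2), (-12, -4), (-8, -10)

T1 scale by (-2, -2): (-3, 3) → (6, -6); (2, 2) → (-4, -4); (3, -1) → (-6, 2); (-4, 2) → (8, -4); (-2, 5) → (4, -10)
T2 translate by (4, 0): (6, -6) → (10, -6); (-4, -4) → (0, -4); (-6, 2) → (-2, 2); (8, -4) → (12, -4); (4, -10) → (8, -10)
T3 reflect across x = 0: (10, -6) → (-10, -6); (0, -4) → (0, -4); (-2, 2) → (2, 2); (12, -4) → (-12, -4); (8, -10) → (-8, -10)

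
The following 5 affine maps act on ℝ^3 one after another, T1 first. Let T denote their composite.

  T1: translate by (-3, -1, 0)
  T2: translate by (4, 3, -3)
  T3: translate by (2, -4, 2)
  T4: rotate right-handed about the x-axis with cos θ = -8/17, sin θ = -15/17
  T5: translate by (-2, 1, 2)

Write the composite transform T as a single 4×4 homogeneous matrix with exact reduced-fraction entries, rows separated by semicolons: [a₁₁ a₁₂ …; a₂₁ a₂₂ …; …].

T1 = [1 0 0 -3; 0 1 0 -1; 0 0 1 0; 0 0 0 1]
T2·T1 = [1 0 0 1; 0 1 0 2; 0 0 1 -3; 0 0 0 1]
T3·…·T1 = [1 0 0 3; 0 1 0 -2; 0 0 1 -1; 0 0 0 1]
T4·…·T1 = [1 0 0 3; 0 -8/17 15/17 1/17; 0 -15/17 -8/17 38/17; 0 0 0 1]
T5·…·T1 = [1 0 0 1; 0 -8/17 15/17 18/17; 0 -15/17 -8/17 72/17; 0 0 0 1]

T = [1 0 0 1; 0 -8/17 15/17 18/17; 0 -15/17 -8/17 72/17; 0 0 0 1]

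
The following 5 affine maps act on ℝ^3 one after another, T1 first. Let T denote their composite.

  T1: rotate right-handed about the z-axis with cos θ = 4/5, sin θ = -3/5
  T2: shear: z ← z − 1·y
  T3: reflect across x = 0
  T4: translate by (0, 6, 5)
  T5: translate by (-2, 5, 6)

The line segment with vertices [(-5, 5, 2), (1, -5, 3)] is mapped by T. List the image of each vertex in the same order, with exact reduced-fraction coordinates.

T1 rotate right-handed about the z-axis with cos θ = 4/5, sin θ = -3/5: (-5, 5, 2) → (-1, 7, 2); (1, -5, 3) → (-11/5, -23/5, 3)
T2 shear: z ← z − 1·y: (-1, 7, 2) → (-1, 7, -5); (-11/5, -23/5, 3) → (-11/5, -23/5, 38/5)
T3 reflect across x = 0: (-1, 7, -5) → (1, 7, -5); (-11/5, -23/5, 38/5) → (11/5, -23/5, 38/5)
T4 translate by (0, 6, 5): (1, 7, -5) → (1, 13, 0); (11/5, -23/5, 38/5) → (11/5, 7/5, 63/5)
T5 translate by (-2, 5, 6): (1, 13, 0) → (-1, 18, 6); (11/5, 7/5, 63/5) → (1/5, 32/5, 93/5)

image vertices: (-1, 18, 6), (1/5, 32/5, 93/5)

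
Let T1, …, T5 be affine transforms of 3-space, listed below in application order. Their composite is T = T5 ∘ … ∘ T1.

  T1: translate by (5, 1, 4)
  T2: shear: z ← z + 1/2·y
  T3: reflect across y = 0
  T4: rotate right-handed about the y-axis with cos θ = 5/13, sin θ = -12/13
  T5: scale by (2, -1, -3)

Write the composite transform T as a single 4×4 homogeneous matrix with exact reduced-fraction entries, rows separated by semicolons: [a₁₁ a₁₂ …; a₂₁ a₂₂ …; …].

T = [10/13 -12/13 -24/13 -58/13; 0 1 0 1; -36/13 -15/26 -15/13 -495/26; 0 0 0 1]

T1 = [1 0 0 5; 0 1 0 1; 0 0 1 4; 0 0 0 1]
T2·T1 = [1 0 0 5; 0 1 0 1; 0 1/2 1 9/2; 0 0 0 1]
T3·…·T1 = [1 0 0 5; 0 -1 0 -1; 0 1/2 1 9/2; 0 0 0 1]
T4·…·T1 = [5/13 -6/13 -12/13 -29/13; 0 -1 0 -1; 12/13 5/26 5/13 165/26; 0 0 0 1]
T5·…·T1 = [10/13 -12/13 -24/13 -58/13; 0 1 0 1; -36/13 -15/26 -15/13 -495/26; 0 0 0 1]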